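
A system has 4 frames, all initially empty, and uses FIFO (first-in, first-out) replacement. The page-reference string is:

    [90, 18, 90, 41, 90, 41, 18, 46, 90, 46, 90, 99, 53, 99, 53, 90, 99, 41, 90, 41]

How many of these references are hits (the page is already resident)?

90: miss, frames [90]
18: miss, frames [90, 18]
90: hit
41: miss, frames [90, 18, 41]
90: hit
41: hit
18: hit
46: miss, frames [90, 18, 41, 46]
90: hit
46: hit
90: hit
99: miss, evict 90, frames [18, 41, 46, 99]
53: miss, evict 18, frames [41, 46, 99, 53]
99: hit
53: hit
90: miss, evict 41, frames [46, 99, 53, 90]
99: hit
41: miss, evict 46, frames [99, 53, 90, 41]
90: hit
41: hit
Hits: 12.

12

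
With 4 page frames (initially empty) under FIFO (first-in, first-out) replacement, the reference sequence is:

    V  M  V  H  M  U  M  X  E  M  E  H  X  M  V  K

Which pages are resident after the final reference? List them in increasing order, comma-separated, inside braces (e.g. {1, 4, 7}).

{H, K, M, V}

V -> fault, frames [V]
M -> fault, frames [V, M]
V -> hit
H -> fault, frames [V, M, H]
M -> hit
U -> fault, frames [V, M, H, U]
M -> hit
X -> fault, evict V, frames [M, H, U, X]
E -> fault, evict M, frames [H, U, X, E]
M -> fault, evict H, frames [U, X, E, M]
E -> hit
H -> fault, evict U, frames [X, E, M, H]
X -> hit
M -> hit
V -> fault, evict X, frames [E, M, H, V]
K -> fault, evict E, frames [M, H, V, K]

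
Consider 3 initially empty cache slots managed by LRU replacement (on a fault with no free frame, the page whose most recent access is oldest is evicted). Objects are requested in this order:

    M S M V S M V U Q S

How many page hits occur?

4

M: miss, frames (M)
S: miss, frames (M S)
M: hit
V: miss, frames (S M V)
S: hit
M: hit
V: hit
U: miss, evict S, frames (M V U)
Q: miss, evict M, frames (V U Q)
S: miss, evict V, frames (U Q S)
Hits: 4.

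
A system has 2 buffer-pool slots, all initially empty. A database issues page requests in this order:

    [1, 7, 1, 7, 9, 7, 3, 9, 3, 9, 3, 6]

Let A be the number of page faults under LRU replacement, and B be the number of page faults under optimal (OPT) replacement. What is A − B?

Under LRU: F F . . F . F F . . . F → 6 faults.
Under OPT: F F . . F . F . . . . F → 5 faults.
A − B = 6 − 5 = 1.

1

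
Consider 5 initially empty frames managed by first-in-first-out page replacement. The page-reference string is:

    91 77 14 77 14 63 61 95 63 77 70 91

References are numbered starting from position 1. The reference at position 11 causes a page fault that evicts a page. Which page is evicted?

pos 1: 91: miss, frames (91)
pos 2: 77: miss, frames (91 77)
pos 3: 14: miss, frames (91 77 14)
pos 4: 77: hit
pos 5: 14: hit
pos 6: 63: miss, frames (91 77 14 63)
pos 7: 61: miss, frames (91 77 14 63 61)
pos 8: 95: miss, evict 91, frames (77 14 63 61 95)
pos 9: 63: hit
pos 10: 77: hit
pos 11: 70: miss, evict 77, frames (14 63 61 95 70)
At position 11, page 77 is evicted.

77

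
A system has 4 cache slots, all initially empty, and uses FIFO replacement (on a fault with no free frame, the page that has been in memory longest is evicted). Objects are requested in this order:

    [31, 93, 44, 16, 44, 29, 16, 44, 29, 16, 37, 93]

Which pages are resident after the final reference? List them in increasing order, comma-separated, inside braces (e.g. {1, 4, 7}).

{16, 29, 37, 93}

31: miss, frames [31]
93: miss, frames [31, 93]
44: miss, frames [31, 93, 44]
16: miss, frames [31, 93, 44, 16]
44: hit
29: miss, evict 31, frames [93, 44, 16, 29]
16: hit
44: hit
29: hit
16: hit
37: miss, evict 93, frames [44, 16, 29, 37]
93: miss, evict 44, frames [16, 29, 37, 93]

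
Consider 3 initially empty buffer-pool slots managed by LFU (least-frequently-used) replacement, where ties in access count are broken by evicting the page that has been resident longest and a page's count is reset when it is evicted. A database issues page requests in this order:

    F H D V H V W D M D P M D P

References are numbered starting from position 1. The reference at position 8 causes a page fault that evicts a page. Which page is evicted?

pos 1: F -> fault, frames [F]
pos 2: H -> fault, frames [F, H]
pos 3: D -> fault, frames [F, H, D]
pos 4: V -> fault, evict F, frames [H, D, V]
pos 5: H -> hit
pos 6: V -> hit
pos 7: W -> fault, evict D, frames [H, V, W]
pos 8: D -> fault, evict W, frames [H, V, D]
At position 8, page W is evicted.

W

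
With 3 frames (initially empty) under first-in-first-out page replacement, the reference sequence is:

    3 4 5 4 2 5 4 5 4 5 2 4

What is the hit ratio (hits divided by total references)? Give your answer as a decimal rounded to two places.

0.67

3 → fault, frames (3)
4 → fault, frames (3 4)
5 → fault, frames (3 4 5)
4 → hit
2 → fault, evict 3, frames (4 5 2)
5 → hit
4 → hit
5 → hit
4 → hit
5 → hit
2 → hit
4 → hit
Hits: 8 of 12 references → 8/12 = 0.6667.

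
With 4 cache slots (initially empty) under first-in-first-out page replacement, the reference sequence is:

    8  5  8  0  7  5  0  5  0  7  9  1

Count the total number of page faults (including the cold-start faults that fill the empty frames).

6

8 → fault, frames (8)
5 → fault, frames (8 5)
8 → hit
0 → fault, frames (8 5 0)
7 → fault, frames (8 5 0 7)
5 → hit
0 → hit
5 → hit
0 → hit
7 → hit
9 → fault, evict 8, frames (5 0 7 9)
1 → fault, evict 5, frames (0 7 9 1)
Page faults: 6.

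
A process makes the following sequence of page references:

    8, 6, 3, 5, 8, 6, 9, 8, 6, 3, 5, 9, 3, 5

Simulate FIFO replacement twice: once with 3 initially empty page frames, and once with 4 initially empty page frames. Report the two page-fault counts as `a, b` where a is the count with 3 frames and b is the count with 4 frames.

3 frames: F F F F F F F . . F F . . . → 9 faults.
4 frames: F F F F . . F F F F F F . . → 10 faults.
10 > 9: adding a frame increased faults — Belady's anomaly.

9, 10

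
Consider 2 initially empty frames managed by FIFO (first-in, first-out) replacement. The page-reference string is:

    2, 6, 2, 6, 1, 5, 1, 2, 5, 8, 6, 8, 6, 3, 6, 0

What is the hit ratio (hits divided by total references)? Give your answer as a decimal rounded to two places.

0.44

2: miss, frames [2]
6: miss, frames [2, 6]
2: hit
6: hit
1: miss, evict 2, frames [6, 1]
5: miss, evict 6, frames [1, 5]
1: hit
2: miss, evict 1, frames [5, 2]
5: hit
8: miss, evict 5, frames [2, 8]
6: miss, evict 2, frames [8, 6]
8: hit
6: hit
3: miss, evict 8, frames [6, 3]
6: hit
0: miss, evict 6, frames [3, 0]
Hits: 7 of 16 references → 7/16 = 0.4375.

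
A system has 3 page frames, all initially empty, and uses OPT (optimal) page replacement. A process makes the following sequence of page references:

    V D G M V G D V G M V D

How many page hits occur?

V: fault, frames [V]
D: fault, frames [V, D]
G: fault, frames [V, D, G]
M: fault, evict D, frames [V, G, M]
V: hit
G: hit
D: fault, evict M, frames [V, G, D]
V: hit
G: hit
M: fault, evict G, frames [V, D, M]
V: hit
D: hit
Hits: 6.

6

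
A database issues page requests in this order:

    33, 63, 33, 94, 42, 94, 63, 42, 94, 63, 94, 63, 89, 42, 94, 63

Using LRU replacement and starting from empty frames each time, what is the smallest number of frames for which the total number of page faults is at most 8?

4

f=1: 16 faults
f=2: 12 faults
f=3: 9 faults
f=4: 5 faults
f=5: 5 faults
Smallest f with faults ≤ 8 is 4.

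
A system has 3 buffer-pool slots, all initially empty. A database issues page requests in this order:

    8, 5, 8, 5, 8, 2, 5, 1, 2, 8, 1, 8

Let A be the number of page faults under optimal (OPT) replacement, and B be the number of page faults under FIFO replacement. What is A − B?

Under OPT: F F . . . F . F . . . . → 4 faults.
Under FIFO: F F . . . F . F . F . . → 5 faults.
A − B = 4 − 5 = -1.

-1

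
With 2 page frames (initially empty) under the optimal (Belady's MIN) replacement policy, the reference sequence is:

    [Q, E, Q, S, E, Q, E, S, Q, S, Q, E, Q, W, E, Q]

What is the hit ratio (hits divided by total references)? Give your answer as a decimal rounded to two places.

Q -> fault, frames [Q]
E -> fault, frames [Q, E]
Q -> hit
S -> fault, evict Q, frames [E, S]
E -> hit
Q -> fault, evict S, frames [E, Q]
E -> hit
S -> fault, evict E, frames [Q, S]
Q -> hit
S -> hit
Q -> hit
E -> fault, evict S, frames [Q, E]
Q -> hit
W -> fault, evict Q, frames [E, W]
E -> hit
Q -> fault, evict W, frames [E, Q]
Hits: 8 of 16 references → 8/16 = 0.5000.

0.50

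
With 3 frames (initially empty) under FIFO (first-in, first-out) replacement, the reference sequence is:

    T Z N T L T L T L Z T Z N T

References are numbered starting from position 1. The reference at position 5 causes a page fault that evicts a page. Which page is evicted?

pos 1: T → miss, frames [T]
pos 2: Z → miss, frames [T, Z]
pos 3: N → miss, frames [T, Z, N]
pos 4: T → hit
pos 5: L → miss, evict T, frames [Z, N, L]
At position 5, page T is evicted.

T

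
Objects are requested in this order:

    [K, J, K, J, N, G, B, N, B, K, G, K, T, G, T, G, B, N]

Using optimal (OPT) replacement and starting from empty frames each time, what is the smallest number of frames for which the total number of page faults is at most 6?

f=1: 18 faults
f=2: 10 faults
f=3: 8 faults
f=4: 6 faults
f=5: 6 faults
f=6: 6 faults
Smallest f with faults ≤ 6 is 4.

4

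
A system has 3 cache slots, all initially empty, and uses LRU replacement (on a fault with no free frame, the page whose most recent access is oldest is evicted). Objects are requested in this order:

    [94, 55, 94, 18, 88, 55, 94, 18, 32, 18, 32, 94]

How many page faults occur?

94 -> miss, frames [94]
55 -> miss, frames [94, 55]
94 -> hit
18 -> miss, frames [55, 94, 18]
88 -> miss, evict 55, frames [94, 18, 88]
55 -> miss, evict 94, frames [18, 88, 55]
94 -> miss, evict 18, frames [88, 55, 94]
18 -> miss, evict 88, frames [55, 94, 18]
32 -> miss, evict 55, frames [94, 18, 32]
18 -> hit
32 -> hit
94 -> hit
Page faults: 8.

8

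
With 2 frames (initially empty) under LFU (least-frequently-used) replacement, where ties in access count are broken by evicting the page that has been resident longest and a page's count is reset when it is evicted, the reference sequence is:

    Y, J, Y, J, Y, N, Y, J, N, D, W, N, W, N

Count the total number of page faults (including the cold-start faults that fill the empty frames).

Y: fault, frames [Y]
J: fault, frames [Y, J]
Y: hit
J: hit
Y: hit
N: fault, evict J, frames [Y, N]
Y: hit
J: fault, evict N, frames [Y, J]
N: fault, evict J, frames [Y, N]
D: fault, evict N, frames [Y, D]
W: fault, evict D, frames [Y, W]
N: fault, evict W, frames [Y, N]
W: fault, evict N, frames [Y, W]
N: fault, evict W, frames [Y, N]
Page faults: 10.

10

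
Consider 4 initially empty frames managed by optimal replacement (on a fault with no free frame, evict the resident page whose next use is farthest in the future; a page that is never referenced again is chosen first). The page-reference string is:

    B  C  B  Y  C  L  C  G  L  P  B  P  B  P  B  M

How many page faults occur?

B -> fault, frames (B)
C -> fault, frames (B C)
B -> hit
Y -> fault, frames (B C Y)
C -> hit
L -> fault, frames (B C Y L)
C -> hit
G -> fault, evict Y, frames (B C L G)
L -> hit
P -> fault, evict G, frames (B C L P)
B -> hit
P -> hit
B -> hit
P -> hit
B -> hit
M -> fault, evict P, frames (B C L M)
Page faults: 7.

7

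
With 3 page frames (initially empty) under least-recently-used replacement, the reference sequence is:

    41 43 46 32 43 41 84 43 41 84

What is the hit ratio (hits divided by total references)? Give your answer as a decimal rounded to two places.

41 -> miss, frames {41}
43 -> miss, frames {41,43}
46 -> miss, frames {41,43,46}
32 -> miss, evict 41, frames {43,46,32}
43 -> hit
41 -> miss, evict 46, frames {32,43,41}
84 -> miss, evict 32, frames {43,41,84}
43 -> hit
41 -> hit
84 -> hit
Hits: 4 of 10 references → 4/10 = 0.4000.

0.40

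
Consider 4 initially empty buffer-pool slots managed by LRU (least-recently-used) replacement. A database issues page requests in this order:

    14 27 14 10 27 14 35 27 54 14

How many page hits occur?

5

14 -> fault, frames [14]
27 -> fault, frames [14, 27]
14 -> hit
10 -> fault, frames [27, 14, 10]
27 -> hit
14 -> hit
35 -> fault, frames [10, 27, 14, 35]
27 -> hit
54 -> fault, evict 10, frames [14, 35, 27, 54]
14 -> hit
Hits: 5.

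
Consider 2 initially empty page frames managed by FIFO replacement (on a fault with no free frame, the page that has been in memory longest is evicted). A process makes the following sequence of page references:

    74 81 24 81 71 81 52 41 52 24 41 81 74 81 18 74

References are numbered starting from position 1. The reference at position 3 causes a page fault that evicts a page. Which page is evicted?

pos 1: 74 → miss, frames (74)
pos 2: 81 → miss, frames (74 81)
pos 3: 24 → miss, evict 74, frames (81 24)
At position 3, page 74 is evicted.

74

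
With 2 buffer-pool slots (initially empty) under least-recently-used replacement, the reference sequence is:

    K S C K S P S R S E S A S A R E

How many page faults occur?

11

K: fault, frames {K}
S: fault, frames {K,S}
C: fault, evict K, frames {S,C}
K: fault, evict S, frames {C,K}
S: fault, evict C, frames {K,S}
P: fault, evict K, frames {S,P}
S: hit
R: fault, evict P, frames {S,R}
S: hit
E: fault, evict R, frames {S,E}
S: hit
A: fault, evict E, frames {S,A}
S: hit
A: hit
R: fault, evict S, frames {A,R}
E: fault, evict A, frames {R,E}
Page faults: 11.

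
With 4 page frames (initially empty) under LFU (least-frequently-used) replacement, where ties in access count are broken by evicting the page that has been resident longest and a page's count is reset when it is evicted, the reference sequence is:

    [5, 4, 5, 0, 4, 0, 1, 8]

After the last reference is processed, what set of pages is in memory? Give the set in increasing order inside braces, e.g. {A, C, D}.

{0, 4, 5, 8}

5: miss, frames {5}
4: miss, frames {5,4}
5: hit
0: miss, frames {5,4,0}
4: hit
0: hit
1: miss, frames {5,4,0,1}
8: miss, evict 1, frames {5,4,0,8}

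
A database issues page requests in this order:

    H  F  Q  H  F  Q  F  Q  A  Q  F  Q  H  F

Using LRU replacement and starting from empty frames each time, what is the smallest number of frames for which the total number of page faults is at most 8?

3

f=1: 14 faults
f=2: 10 faults
f=3: 5 faults
f=4: 4 faults
Smallest f with faults ≤ 8 is 3.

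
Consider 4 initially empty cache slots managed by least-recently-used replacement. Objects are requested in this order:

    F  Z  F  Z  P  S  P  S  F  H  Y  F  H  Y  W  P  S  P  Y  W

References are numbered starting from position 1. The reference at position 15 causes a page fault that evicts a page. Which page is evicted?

pos 1: F -> fault, frames [F]
pos 2: Z -> fault, frames [F, Z]
pos 3: F -> hit
pos 4: Z -> hit
pos 5: P -> fault, frames [F, Z, P]
pos 6: S -> fault, frames [F, Z, P, S]
pos 7: P -> hit
pos 8: S -> hit
pos 9: F -> hit
pos 10: H -> fault, evict Z, frames [P, S, F, H]
pos 11: Y -> fault, evict P, frames [S, F, H, Y]
pos 12: F -> hit
pos 13: H -> hit
pos 14: Y -> hit
pos 15: W -> fault, evict S, frames [F, H, Y, W]
At position 15, page S is evicted.

S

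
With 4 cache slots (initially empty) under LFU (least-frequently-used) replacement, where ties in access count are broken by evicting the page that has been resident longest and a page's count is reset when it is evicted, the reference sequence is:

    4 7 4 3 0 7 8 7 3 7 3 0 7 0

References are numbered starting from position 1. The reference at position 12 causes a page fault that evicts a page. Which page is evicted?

pos 1: 4 -> miss, frames (4)
pos 2: 7 -> miss, frames (4 7)
pos 3: 4 -> hit
pos 4: 3 -> miss, frames (4 7 3)
pos 5: 0 -> miss, frames (4 7 3 0)
pos 6: 7 -> hit
pos 7: 8 -> miss, evict 3, frames (4 7 0 8)
pos 8: 7 -> hit
pos 9: 3 -> miss, evict 0, frames (4 7 8 3)
pos 10: 7 -> hit
pos 11: 3 -> hit
pos 12: 0 -> miss, evict 8, frames (4 7 3 0)
At position 12, page 8 is evicted.

8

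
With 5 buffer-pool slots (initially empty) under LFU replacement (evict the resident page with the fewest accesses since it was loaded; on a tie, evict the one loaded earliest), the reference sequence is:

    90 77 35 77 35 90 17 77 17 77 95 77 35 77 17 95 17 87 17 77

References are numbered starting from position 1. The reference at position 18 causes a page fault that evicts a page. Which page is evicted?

pos 1: 90: miss, frames [90]
pos 2: 77: miss, frames [90, 77]
pos 3: 35: miss, frames [90, 77, 35]
pos 4: 77: hit
pos 5: 35: hit
pos 6: 90: hit
pos 7: 17: miss, frames [90, 77, 35, 17]
pos 8: 77: hit
pos 9: 17: hit
pos 10: 77: hit
pos 11: 95: miss, frames [90, 77, 35, 17, 95]
pos 12: 77: hit
pos 13: 35: hit
pos 14: 77: hit
pos 15: 17: hit
pos 16: 95: hit
pos 17: 17: hit
pos 18: 87: miss, evict 90, frames [77, 35, 17, 95, 87]
At position 18, page 90 is evicted.

90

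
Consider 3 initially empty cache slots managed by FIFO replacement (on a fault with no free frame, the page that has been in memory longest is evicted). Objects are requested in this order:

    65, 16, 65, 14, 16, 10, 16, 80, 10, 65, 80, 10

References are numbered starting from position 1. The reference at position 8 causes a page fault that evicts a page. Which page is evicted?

pos 1: 65 -> fault, frames {65}
pos 2: 16 -> fault, frames {65,16}
pos 3: 65 -> hit
pos 4: 14 -> fault, frames {65,16,14}
pos 5: 16 -> hit
pos 6: 10 -> fault, evict 65, frames {16,14,10}
pos 7: 16 -> hit
pos 8: 80 -> fault, evict 16, frames {14,10,80}
At position 8, page 16 is evicted.

16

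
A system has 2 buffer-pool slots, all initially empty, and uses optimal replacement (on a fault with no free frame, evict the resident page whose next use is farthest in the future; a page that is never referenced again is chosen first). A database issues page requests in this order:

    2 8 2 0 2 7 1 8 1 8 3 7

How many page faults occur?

2 → fault, frames [2]
8 → fault, frames [2, 8]
2 → hit
0 → fault, evict 8, frames [2, 0]
2 → hit
7 → fault, evict 0, frames [2, 7]
1 → fault, evict 2, frames [7, 1]
8 → fault, evict 7, frames [1, 8]
1 → hit
8 → hit
3 → fault, evict 8, frames [1, 3]
7 → fault, evict 3, frames [1, 7]
Page faults: 8.

8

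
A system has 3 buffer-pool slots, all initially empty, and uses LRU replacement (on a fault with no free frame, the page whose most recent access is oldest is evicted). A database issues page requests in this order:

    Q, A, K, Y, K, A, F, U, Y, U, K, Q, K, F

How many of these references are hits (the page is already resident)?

Q: fault, frames (Q)
A: fault, frames (Q A)
K: fault, frames (Q A K)
Y: fault, evict Q, frames (A K Y)
K: hit
A: hit
F: fault, evict Y, frames (K A F)
U: fault, evict K, frames (A F U)
Y: fault, evict A, frames (F U Y)
U: hit
K: fault, evict F, frames (Y U K)
Q: fault, evict Y, frames (U K Q)
K: hit
F: fault, evict U, frames (Q K F)
Hits: 4.

4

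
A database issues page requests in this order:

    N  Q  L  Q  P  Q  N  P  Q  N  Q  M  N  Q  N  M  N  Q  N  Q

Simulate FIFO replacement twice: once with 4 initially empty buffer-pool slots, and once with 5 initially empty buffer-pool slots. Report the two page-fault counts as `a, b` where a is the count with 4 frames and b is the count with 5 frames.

4 frames: F F F . F . . . . . . F F F . . . . . . → 7 faults.
5 frames: F F F . F . . . . . . F . . . . . . . . → 5 faults.
5 < 7: adding a frame reduced faults, as is typical.

7, 5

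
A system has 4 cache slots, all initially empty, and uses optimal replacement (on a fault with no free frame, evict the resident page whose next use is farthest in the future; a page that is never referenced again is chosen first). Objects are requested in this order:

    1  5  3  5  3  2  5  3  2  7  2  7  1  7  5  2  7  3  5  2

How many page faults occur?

6

1 → fault, frames {1}
5 → fault, frames {1,5}
3 → fault, frames {1,5,3}
5 → hit
3 → hit
2 → fault, frames {1,5,3,2}
5 → hit
3 → hit
2 → hit
7 → fault, evict 3, frames {1,5,2,7}
2 → hit
7 → hit
1 → hit
7 → hit
5 → hit
2 → hit
7 → hit
3 → fault, evict 7, frames {1,5,2,3}
5 → hit
2 → hit
Page faults: 6.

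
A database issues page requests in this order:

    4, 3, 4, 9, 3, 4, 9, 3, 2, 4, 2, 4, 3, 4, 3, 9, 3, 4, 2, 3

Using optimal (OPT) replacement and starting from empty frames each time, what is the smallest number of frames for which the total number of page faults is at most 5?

f=1: 20 faults
f=2: 10 faults
f=3: 6 faults
f=4: 4 faults
Smallest f with faults ≤ 5 is 4.

4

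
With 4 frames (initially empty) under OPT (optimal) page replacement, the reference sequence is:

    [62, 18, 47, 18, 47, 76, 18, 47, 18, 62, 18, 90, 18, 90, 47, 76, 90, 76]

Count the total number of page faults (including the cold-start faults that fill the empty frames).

5

62: fault, frames (62)
18: fault, frames (62 18)
47: fault, frames (62 18 47)
18: hit
47: hit
76: fault, frames (62 18 47 76)
18: hit
47: hit
18: hit
62: hit
18: hit
90: fault, evict 62, frames (18 47 76 90)
18: hit
90: hit
47: hit
76: hit
90: hit
76: hit
Page faults: 5.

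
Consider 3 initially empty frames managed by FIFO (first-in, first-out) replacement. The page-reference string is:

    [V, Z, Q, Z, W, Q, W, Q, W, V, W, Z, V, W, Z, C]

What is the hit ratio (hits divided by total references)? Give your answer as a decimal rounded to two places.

0.56

V → miss, frames [V]
Z → miss, frames [V, Z]
Q → miss, frames [V, Z, Q]
Z → hit
W → miss, evict V, frames [Z, Q, W]
Q → hit
W → hit
Q → hit
W → hit
V → miss, evict Z, frames [Q, W, V]
W → hit
Z → miss, evict Q, frames [W, V, Z]
V → hit
W → hit
Z → hit
C → miss, evict W, frames [V, Z, C]
Hits: 9 of 16 references → 9/16 = 0.5625.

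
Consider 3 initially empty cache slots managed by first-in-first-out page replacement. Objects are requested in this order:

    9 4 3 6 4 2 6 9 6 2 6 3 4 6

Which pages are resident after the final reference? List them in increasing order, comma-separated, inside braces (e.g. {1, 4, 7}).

{3, 4, 6}

9 → miss, frames (9)
4 → miss, frames (9 4)
3 → miss, frames (9 4 3)
6 → miss, evict 9, frames (4 3 6)
4 → hit
2 → miss, evict 4, frames (3 6 2)
6 → hit
9 → miss, evict 3, frames (6 2 9)
6 → hit
2 → hit
6 → hit
3 → miss, evict 6, frames (2 9 3)
4 → miss, evict 2, frames (9 3 4)
6 → miss, evict 9, frames (3 4 6)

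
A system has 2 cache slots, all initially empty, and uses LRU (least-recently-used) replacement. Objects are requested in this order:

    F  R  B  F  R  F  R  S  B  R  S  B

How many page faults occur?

F: miss, frames [F]
R: miss, frames [F, R]
B: miss, evict F, frames [R, B]
F: miss, evict R, frames [B, F]
R: miss, evict B, frames [F, R]
F: hit
R: hit
S: miss, evict F, frames [R, S]
B: miss, evict R, frames [S, B]
R: miss, evict S, frames [B, R]
S: miss, evict B, frames [R, S]
B: miss, evict R, frames [S, B]
Page faults: 10.

10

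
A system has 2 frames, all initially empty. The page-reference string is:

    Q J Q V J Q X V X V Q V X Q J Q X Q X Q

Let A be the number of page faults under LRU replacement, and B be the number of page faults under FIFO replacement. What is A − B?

1

Under LRU: F F . F F F F F . . F . F F F . F . . . → 12 faults.
Under FIFO: F F . F . F F F . . F . F . F F F . . . → 11 faults.
A − B = 12 − 11 = 1.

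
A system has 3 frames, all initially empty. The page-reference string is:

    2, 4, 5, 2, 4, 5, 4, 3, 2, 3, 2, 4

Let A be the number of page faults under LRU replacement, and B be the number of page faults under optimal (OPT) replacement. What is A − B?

1

Under LRU: F F F . . . . F F . . . → 5 faults.
Under OPT: F F F . . . . F . . . . → 4 faults.
A − B = 5 − 4 = 1.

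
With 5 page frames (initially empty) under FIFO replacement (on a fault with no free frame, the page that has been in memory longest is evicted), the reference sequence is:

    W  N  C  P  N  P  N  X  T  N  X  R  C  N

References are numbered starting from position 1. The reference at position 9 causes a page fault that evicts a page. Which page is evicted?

W

pos 1: W → miss, frames {W}
pos 2: N → miss, frames {W,N}
pos 3: C → miss, frames {W,N,C}
pos 4: P → miss, frames {W,N,C,P}
pos 5: N → hit
pos 6: P → hit
pos 7: N → hit
pos 8: X → miss, frames {W,N,C,P,X}
pos 9: T → miss, evict W, frames {N,C,P,X,T}
At position 9, page W is evicted.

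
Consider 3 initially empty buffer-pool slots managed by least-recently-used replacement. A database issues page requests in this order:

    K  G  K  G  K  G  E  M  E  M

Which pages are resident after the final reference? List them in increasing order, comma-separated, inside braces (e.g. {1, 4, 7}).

{E, G, M}

K: miss, frames [K]
G: miss, frames [K, G]
K: hit
G: hit
K: hit
G: hit
E: miss, frames [K, G, E]
M: miss, evict K, frames [G, E, M]
E: hit
M: hit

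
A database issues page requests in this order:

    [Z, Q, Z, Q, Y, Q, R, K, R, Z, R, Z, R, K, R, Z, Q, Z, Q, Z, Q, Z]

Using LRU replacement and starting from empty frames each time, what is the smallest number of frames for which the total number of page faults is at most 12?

2

f=1: 22 faults
f=2: 9 faults
f=3: 7 faults
f=4: 6 faults
f=5: 5 faults
Smallest f with faults ≤ 12 is 2.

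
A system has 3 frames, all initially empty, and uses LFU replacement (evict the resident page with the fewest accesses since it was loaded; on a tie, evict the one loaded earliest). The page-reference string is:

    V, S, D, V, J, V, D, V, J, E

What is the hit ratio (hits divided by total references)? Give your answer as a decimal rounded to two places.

0.50

V → fault, frames {V}
S → fault, frames {V,S}
D → fault, frames {V,S,D}
V → hit
J → fault, evict S, frames {V,D,J}
V → hit
D → hit
V → hit
J → hit
E → fault, evict D, frames {V,J,E}
Hits: 5 of 10 references → 5/10 = 0.5000.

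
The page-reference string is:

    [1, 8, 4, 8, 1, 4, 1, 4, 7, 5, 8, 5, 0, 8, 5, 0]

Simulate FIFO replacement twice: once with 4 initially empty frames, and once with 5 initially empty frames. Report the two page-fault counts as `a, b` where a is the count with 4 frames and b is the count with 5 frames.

7, 6

4 frames: F F F . . . . . F F . . F F . . → 7 faults.
5 frames: F F F . . . . . F F . . F . . . → 6 faults.
6 < 7: adding a frame reduced faults, as is typical.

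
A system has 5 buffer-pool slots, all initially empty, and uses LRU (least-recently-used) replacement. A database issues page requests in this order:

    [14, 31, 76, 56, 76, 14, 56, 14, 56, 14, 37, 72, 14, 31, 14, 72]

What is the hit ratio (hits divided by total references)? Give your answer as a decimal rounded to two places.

14 → fault, frames (14)
31 → fault, frames (14 31)
76 → fault, frames (14 31 76)
56 → fault, frames (14 31 76 56)
76 → hit
14 → hit
56 → hit
14 → hit
56 → hit
14 → hit
37 → fault, frames (31 76 56 14 37)
72 → fault, evict 31, frames (76 56 14 37 72)
14 → hit
31 → fault, evict 76, frames (56 37 72 14 31)
14 → hit
72 → hit
Hits: 9 of 16 references → 9/16 = 0.5625.

0.56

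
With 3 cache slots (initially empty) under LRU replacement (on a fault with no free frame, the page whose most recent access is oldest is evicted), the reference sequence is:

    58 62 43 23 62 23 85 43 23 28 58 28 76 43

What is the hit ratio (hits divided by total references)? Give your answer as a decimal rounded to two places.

58 -> fault, frames (58)
62 -> fault, frames (58 62)
43 -> fault, frames (58 62 43)
23 -> fault, evict 58, frames (62 43 23)
62 -> hit
23 -> hit
85 -> fault, evict 43, frames (62 23 85)
43 -> fault, evict 62, frames (23 85 43)
23 -> hit
28 -> fault, evict 85, frames (43 23 28)
58 -> fault, evict 43, frames (23 28 58)
28 -> hit
76 -> fault, evict 23, frames (58 28 76)
43 -> fault, evict 58, frames (28 76 43)
Hits: 4 of 14 references → 4/14 = 0.2857.

0.29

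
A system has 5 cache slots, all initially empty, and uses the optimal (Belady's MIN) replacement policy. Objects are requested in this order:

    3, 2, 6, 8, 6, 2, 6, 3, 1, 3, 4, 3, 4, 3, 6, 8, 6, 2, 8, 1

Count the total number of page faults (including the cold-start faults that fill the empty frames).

3 → miss, frames [3]
2 → miss, frames [3, 2]
6 → miss, frames [3, 2, 6]
8 → miss, frames [3, 2, 6, 8]
6 → hit
2 → hit
6 → hit
3 → hit
1 → miss, frames [3, 2, 6, 8, 1]
3 → hit
4 → miss, evict 1, frames [3, 2, 6, 8, 4]
3 → hit
4 → hit
3 → hit
6 → hit
8 → hit
6 → hit
2 → hit
8 → hit
1 → miss, evict 4, frames [3, 2, 6, 8, 1]
Page faults: 7.

7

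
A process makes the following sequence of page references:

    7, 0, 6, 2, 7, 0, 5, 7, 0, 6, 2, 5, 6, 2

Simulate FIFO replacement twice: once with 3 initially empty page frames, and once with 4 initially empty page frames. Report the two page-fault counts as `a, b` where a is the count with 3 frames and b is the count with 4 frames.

9, 10

3 frames: F F F F F F F . . F F . . . → 9 faults.
4 frames: F F F F . . F F F F F F . . → 10 faults.
10 > 9: adding a frame increased faults — Belady's anomaly.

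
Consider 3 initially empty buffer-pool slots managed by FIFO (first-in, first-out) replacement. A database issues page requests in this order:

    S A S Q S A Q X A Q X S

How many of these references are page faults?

5

S -> miss, frames {S}
A -> miss, frames {S,A}
S -> hit
Q -> miss, frames {S,A,Q}
S -> hit
A -> hit
Q -> hit
X -> miss, evict S, frames {A,Q,X}
A -> hit
Q -> hit
X -> hit
S -> miss, evict A, frames {Q,X,S}
Page faults: 5.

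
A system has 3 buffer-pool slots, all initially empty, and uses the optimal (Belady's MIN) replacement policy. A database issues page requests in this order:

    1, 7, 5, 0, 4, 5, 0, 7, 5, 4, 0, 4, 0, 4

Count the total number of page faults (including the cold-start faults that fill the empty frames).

1 → miss, frames (1)
7 → miss, frames (1 7)
5 → miss, frames (1 7 5)
0 → miss, evict 1, frames (7 5 0)
4 → miss, evict 7, frames (5 0 4)
5 → hit
0 → hit
7 → miss, evict 0, frames (5 4 7)
5 → hit
4 → hit
0 → miss, evict 7, frames (5 4 0)
4 → hit
0 → hit
4 → hit
Page faults: 7.

7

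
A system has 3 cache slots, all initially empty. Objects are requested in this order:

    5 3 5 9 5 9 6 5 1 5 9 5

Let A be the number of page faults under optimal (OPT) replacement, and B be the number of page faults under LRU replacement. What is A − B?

Under OPT: F F . F . . F . F . . . → 5 faults.
Under LRU: F F . F . . F . F . F . → 6 faults.
A − B = 5 − 6 = -1.

-1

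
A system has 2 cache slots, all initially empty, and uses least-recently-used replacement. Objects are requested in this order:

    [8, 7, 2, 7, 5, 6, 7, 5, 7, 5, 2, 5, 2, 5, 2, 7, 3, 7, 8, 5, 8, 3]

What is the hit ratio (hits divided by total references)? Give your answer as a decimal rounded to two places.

0.41

8 → fault, frames [8]
7 → fault, frames [8, 7]
2 → fault, evict 8, frames [7, 2]
7 → hit
5 → fault, evict 2, frames [7, 5]
6 → fault, evict 7, frames [5, 6]
7 → fault, evict 5, frames [6, 7]
5 → fault, evict 6, frames [7, 5]
7 → hit
5 → hit
2 → fault, evict 7, frames [5, 2]
5 → hit
2 → hit
5 → hit
2 → hit
7 → fault, evict 5, frames [2, 7]
3 → fault, evict 2, frames [7, 3]
7 → hit
8 → fault, evict 3, frames [7, 8]
5 → fault, evict 7, frames [8, 5]
8 → hit
3 → fault, evict 5, frames [8, 3]
Hits: 9 of 22 references → 9/22 = 0.4091.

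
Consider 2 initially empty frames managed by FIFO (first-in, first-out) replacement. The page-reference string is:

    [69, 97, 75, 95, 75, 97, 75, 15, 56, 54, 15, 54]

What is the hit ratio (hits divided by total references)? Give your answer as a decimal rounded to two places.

69 → miss, frames {69}
97 → miss, frames {69,97}
75 → miss, evict 69, frames {97,75}
95 → miss, evict 97, frames {75,95}
75 → hit
97 → miss, evict 75, frames {95,97}
75 → miss, evict 95, frames {97,75}
15 → miss, evict 97, frames {75,15}
56 → miss, evict 75, frames {15,56}
54 → miss, evict 15, frames {56,54}
15 → miss, evict 56, frames {54,15}
54 → hit
Hits: 2 of 12 references → 2/12 = 0.1667.

0.17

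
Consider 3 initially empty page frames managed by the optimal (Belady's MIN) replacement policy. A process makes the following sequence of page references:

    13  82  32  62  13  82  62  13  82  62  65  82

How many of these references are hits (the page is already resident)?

13 → miss, frames [13]
82 → miss, frames [13, 82]
32 → miss, frames [13, 82, 32]
62 → miss, evict 32, frames [13, 82, 62]
13 → hit
82 → hit
62 → hit
13 → hit
82 → hit
62 → hit
65 → miss, evict 62, frames [13, 82, 65]
82 → hit
Hits: 7.

7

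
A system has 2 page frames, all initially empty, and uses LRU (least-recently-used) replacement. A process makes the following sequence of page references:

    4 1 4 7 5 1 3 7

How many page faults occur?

4: fault, frames (4)
1: fault, frames (4 1)
4: hit
7: fault, evict 1, frames (4 7)
5: fault, evict 4, frames (7 5)
1: fault, evict 7, frames (5 1)
3: fault, evict 5, frames (1 3)
7: fault, evict 1, frames (3 7)
Page faults: 7.

7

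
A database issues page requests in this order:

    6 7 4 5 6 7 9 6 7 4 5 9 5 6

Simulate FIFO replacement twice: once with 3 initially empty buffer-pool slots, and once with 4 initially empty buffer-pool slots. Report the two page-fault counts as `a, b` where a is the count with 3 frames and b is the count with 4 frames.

3 frames: F F F F F F F . . F F . . F → 10 faults.
4 frames: F F F F . . F F F F F F . F → 11 faults.
11 > 10: adding a frame increased faults — Belady's anomaly.

10, 11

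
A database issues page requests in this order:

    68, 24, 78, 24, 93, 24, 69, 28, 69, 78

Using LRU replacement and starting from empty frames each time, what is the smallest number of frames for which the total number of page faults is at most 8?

f=1: 10 faults
f=2: 7 faults
f=3: 7 faults
f=4: 7 faults
f=5: 6 faults
f=6: 6 faults
Smallest f with faults ≤ 8 is 2.

2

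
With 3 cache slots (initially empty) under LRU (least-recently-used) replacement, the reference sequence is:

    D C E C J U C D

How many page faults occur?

6

D → fault, frames (D)
C → fault, frames (D C)
E → fault, frames (D C E)
C → hit
J → fault, evict D, frames (E C J)
U → fault, evict E, frames (C J U)
C → hit
D → fault, evict J, frames (U C D)
Page faults: 6.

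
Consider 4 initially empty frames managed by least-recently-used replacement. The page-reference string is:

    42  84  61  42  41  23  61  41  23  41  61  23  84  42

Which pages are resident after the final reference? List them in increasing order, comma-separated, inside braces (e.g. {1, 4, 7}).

{23, 42, 61, 84}

42: fault, frames (42)
84: fault, frames (42 84)
61: fault, frames (42 84 61)
42: hit
41: fault, frames (84 61 42 41)
23: fault, evict 84, frames (61 42 41 23)
61: hit
41: hit
23: hit
41: hit
61: hit
23: hit
84: fault, evict 42, frames (41 61 23 84)
42: fault, evict 41, frames (61 23 84 42)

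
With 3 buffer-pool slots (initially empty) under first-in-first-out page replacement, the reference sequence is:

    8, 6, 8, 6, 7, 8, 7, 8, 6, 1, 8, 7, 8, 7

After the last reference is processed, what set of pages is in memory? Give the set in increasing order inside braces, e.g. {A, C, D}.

{1, 7, 8}

8: fault, frames {8}
6: fault, frames {8,6}
8: hit
6: hit
7: fault, frames {8,6,7}
8: hit
7: hit
8: hit
6: hit
1: fault, evict 8, frames {6,7,1}
8: fault, evict 6, frames {7,1,8}
7: hit
8: hit
7: hit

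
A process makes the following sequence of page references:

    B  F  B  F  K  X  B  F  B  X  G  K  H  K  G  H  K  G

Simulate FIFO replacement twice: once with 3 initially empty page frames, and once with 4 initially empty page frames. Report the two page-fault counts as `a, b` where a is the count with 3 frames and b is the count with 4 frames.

3 frames: F F . . F F F F . . F F F . . . . . → 9 faults.
4 frames: F F . . F F . . . . F . F . . . . . → 6 faults.
6 < 9: adding a frame reduced faults, as is typical.

9, 6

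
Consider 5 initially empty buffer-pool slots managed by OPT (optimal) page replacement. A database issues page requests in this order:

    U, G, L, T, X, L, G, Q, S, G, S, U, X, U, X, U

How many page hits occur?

9

U -> miss, frames {U}
G -> miss, frames {U,G}
L -> miss, frames {U,G,L}
T -> miss, frames {U,G,L,T}
X -> miss, frames {U,G,L,T,X}
L -> hit
G -> hit
Q -> miss, evict T, frames {U,G,L,X,Q}
S -> miss, evict Q, frames {U,G,L,X,S}
G -> hit
S -> hit
U -> hit
X -> hit
U -> hit
X -> hit
U -> hit
Hits: 9.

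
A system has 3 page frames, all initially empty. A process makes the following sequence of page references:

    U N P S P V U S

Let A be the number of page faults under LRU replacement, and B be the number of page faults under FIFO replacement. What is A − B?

1

Under LRU: F F F F . F F F → 7 faults.
Under FIFO: F F F F . F F . → 6 faults.
A − B = 7 − 6 = 1.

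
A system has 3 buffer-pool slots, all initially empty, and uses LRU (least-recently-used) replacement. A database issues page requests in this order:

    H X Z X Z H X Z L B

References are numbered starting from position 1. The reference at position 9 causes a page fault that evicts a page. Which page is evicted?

H

pos 1: H -> miss, frames {H}
pos 2: X -> miss, frames {H,X}
pos 3: Z -> miss, frames {H,X,Z}
pos 4: X -> hit
pos 5: Z -> hit
pos 6: H -> hit
pos 7: X -> hit
pos 8: Z -> hit
pos 9: L -> miss, evict H, frames {X,Z,L}
At position 9, page H is evicted.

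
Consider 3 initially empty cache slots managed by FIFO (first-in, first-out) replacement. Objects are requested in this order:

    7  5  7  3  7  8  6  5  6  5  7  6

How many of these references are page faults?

7

7 → miss, frames [7]
5 → miss, frames [7, 5]
7 → hit
3 → miss, frames [7, 5, 3]
7 → hit
8 → miss, evict 7, frames [5, 3, 8]
6 → miss, evict 5, frames [3, 8, 6]
5 → miss, evict 3, frames [8, 6, 5]
6 → hit
5 → hit
7 → miss, evict 8, frames [6, 5, 7]
6 → hit
Page faults: 7.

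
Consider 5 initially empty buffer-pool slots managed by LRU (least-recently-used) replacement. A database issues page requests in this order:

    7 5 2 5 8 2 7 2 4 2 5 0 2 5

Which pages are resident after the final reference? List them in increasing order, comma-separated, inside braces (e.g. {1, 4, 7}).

7 → miss, frames [7]
5 → miss, frames [7, 5]
2 → miss, frames [7, 5, 2]
5 → hit
8 → miss, frames [7, 2, 5, 8]
2 → hit
7 → hit
2 → hit
4 → miss, frames [5, 8, 7, 2, 4]
2 → hit
5 → hit
0 → miss, evict 8, frames [7, 4, 2, 5, 0]
2 → hit
5 → hit

{0, 2, 4, 5, 7}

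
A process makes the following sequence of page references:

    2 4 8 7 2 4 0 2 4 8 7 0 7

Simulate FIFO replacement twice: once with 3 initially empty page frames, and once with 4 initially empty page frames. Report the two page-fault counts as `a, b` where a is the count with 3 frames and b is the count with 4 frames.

9, 10

3 frames: F F F F F F F . . F F . . → 9 faults.
4 frames: F F F F . . F F F F F F . → 10 faults.
10 > 9: adding a frame increased faults — Belady's anomaly.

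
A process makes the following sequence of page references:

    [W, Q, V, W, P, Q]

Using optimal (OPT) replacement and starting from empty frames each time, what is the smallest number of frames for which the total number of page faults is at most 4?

3

f=1: 6 faults
f=2: 5 faults
f=3: 4 faults
f=4: 4 faults
Smallest f with faults ≤ 4 is 3.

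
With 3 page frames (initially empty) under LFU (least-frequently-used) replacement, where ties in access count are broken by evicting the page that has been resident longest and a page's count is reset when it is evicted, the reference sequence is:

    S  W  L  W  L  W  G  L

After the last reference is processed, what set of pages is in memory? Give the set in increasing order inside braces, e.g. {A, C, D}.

{G, L, W}

S: fault, frames {S}
W: fault, frames {S,W}
L: fault, frames {S,W,L}
W: hit
L: hit
W: hit
G: fault, evict S, frames {W,L,G}
L: hit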